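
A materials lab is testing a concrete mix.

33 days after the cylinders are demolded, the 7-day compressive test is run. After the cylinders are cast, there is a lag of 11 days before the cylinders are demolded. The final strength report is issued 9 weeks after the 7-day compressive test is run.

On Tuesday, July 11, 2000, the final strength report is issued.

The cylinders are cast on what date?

Sunday, March 26, 2000

The final strength report is issued: Jul 11, 2000.
The 7-day compressive test is run: Jul 11, 2000 − 9 weeks = May 9, 2000.
The cylinders are demolded: May 9, 2000 − 33 days = Apr 6, 2000.
The cylinders are cast: Apr 6, 2000 − 11 days = Mar 26, 2000.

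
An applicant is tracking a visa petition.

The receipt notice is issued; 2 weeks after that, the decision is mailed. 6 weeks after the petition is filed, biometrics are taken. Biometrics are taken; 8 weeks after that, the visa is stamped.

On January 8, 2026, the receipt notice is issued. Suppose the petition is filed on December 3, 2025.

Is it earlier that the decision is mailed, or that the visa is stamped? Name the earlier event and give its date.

The receipt notice is issued: Jan 8, 2026.
The decision is mailed: Jan 8, 2026 + 2 weeks = Jan 22, 2026.
The petition is filed: Dec 3, 2025.
Biometrics are taken: Dec 3, 2025 + 6 weeks = Jan 14, 2026.
The visa is stamped: Jan 14, 2026 + 8 weeks = Mar 11, 2026.
Comparing: the decision is mailed on Jan 22, 2026 vs the visa is stamped on Mar 11, 2026. Earlier: the decision is mailed.

The decision is mailed — January 22, 2026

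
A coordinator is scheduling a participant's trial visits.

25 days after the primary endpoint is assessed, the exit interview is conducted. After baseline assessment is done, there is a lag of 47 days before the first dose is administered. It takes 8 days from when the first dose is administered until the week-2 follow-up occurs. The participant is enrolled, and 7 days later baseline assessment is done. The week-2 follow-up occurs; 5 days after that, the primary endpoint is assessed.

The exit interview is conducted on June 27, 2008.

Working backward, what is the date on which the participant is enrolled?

March 27, 2008

The exit interview is conducted: Jun 27, 2008.
The primary endpoint is assessed: Jun 27, 2008 − 25 days = Jun 2, 2008.
The week-2 follow-up occurs: Jun 2, 2008 − 5 days = May 28, 2008.
The first dose is administered: May 28, 2008 − 8 days = May 20, 2008.
Baseline assessment is done: May 20, 2008 − 47 days = Apr 3, 2008.
The participant is enrolled: Apr 3, 2008 − 7 days = Mar 27, 2008.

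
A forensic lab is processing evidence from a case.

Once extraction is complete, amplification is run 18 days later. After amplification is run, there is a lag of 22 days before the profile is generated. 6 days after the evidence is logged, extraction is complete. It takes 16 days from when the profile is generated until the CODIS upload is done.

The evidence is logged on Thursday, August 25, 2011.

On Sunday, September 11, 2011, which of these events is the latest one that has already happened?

Extraction is complete

The evidence is logged: Aug 25, 2011.
Extraction is complete: Aug 25, 2011 + 6 days = Aug 31, 2011.
Amplification is run: Aug 31, 2011 + 18 days = Sep 18, 2011.
The profile is generated: Sep 18, 2011 + 22 days = Oct 10, 2011.
The CODIS upload is done: Oct 10, 2011 + 16 days = Oct 26, 2011.
Sep 11, 2011 falls between when extraction is complete (Aug 31, 2011) and when amplification is run (Sep 18, 2011).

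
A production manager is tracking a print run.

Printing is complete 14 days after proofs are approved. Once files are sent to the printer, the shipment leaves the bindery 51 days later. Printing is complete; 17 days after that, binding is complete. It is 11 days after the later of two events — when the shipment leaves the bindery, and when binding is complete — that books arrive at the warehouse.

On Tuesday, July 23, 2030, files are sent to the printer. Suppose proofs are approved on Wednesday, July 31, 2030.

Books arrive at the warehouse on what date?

Monday, September 23, 2030

Files are sent to the printer: Jul 23, 2030.
The shipment leaves the bindery: Jul 23, 2030 + 51 days = Sep 12, 2030.
Proofs are approved: Jul 31, 2030.
Printing is complete: Jul 31, 2030 + 14 days = Aug 14, 2030.
Binding is complete: Aug 14, 2030 + 17 days = Aug 31, 2030.
Both prerequisites met — the shipment leaves the bindery (Sep 12, 2030), binding is complete (Aug 31, 2030); the later is Sep 12, 2030.
Books arrive at the warehouse: Sep 12, 2030 + 11 days = Sep 23, 2030.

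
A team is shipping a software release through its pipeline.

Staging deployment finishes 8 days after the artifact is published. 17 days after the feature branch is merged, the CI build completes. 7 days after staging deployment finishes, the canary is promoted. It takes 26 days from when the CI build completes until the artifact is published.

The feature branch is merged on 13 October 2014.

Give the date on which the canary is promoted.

10 December 2014

The feature branch is merged: Oct 13, 2014.
The CI build completes: Oct 13, 2014 + 17 days = Oct 30, 2014.
The artifact is published: Oct 30, 2014 + 26 days = Nov 25, 2014.
Staging deployment finishes: Nov 25, 2014 + 8 days = Dec 3, 2014.
The canary is promoted: Dec 3, 2014 + 7 days = Dec 10, 2014.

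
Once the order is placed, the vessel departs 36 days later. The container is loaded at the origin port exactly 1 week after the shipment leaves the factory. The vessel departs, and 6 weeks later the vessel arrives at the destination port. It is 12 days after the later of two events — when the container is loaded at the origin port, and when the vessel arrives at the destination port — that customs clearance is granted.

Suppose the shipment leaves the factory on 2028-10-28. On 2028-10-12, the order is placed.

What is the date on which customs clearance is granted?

The shipment leaves the factory: Oct 28, 2028.
The container is loaded at the origin port: Oct 28, 2028 + 1 week = Nov 4, 2028.
The order is placed: Oct 12, 2028.
The vessel departs: Oct 12, 2028 + 36 days = Nov 17, 2028.
The vessel arrives at the destination port: Nov 17, 2028 + 6 weeks = Dec 29, 2028.
Both prerequisites met — the container is loaded at the origin port (Nov 4, 2028), the vessel arrives at the destination port (Dec 29, 2028); the later is Dec 29, 2028.
Customs clearance is granted: Dec 29, 2028 + 12 days = Jan 10, 2029.

2029-01-10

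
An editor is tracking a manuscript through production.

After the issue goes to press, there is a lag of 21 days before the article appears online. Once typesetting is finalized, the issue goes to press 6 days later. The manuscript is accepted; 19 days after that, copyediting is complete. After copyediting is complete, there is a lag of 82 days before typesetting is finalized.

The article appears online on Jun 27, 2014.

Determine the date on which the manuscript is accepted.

Feb 19, 2014

The article appears online: Jun 27, 2014.
The issue goes to press: Jun 27, 2014 − 21 days = Jun 6, 2014.
Typesetting is finalized: Jun 6, 2014 − 6 days = May 31, 2014.
Copyediting is complete: May 31, 2014 − 82 days = Mar 10, 2014.
The manuscript is accepted: Mar 10, 2014 − 19 days = Feb 19, 2014.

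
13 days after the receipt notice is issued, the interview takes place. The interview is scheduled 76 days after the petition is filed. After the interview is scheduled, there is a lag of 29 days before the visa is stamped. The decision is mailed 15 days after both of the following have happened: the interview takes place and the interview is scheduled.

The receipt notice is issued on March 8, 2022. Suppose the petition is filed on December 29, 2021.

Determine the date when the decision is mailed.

April 5, 2022

The receipt notice is issued: Mar 8, 2022.
The interview takes place: Mar 8, 2022 + 13 days = Mar 21, 2022.
The petition is filed: Dec 29, 2021.
The interview is scheduled: Dec 29, 2021 + 76 days = Mar 15, 2022.
Both prerequisites met — the interview takes place (Mar 21, 2022), the interview is scheduled (Mar 15, 2022); the later is Mar 21, 2022.
The decision is mailed: Mar 21, 2022 + 15 days = Apr 5, 2022.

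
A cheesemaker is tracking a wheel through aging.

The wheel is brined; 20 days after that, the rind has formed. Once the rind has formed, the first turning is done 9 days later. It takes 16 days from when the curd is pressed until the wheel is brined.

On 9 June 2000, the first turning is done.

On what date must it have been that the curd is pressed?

The first turning is done: Jun 9, 2000.
The rind has formed: Jun 9, 2000 − 9 days = May 31, 2000.
The wheel is brined: May 31, 2000 − 20 days = May 11, 2000.
The curd is pressed: May 11, 2000 − 16 days = Apr 25, 2000.

25 April 2000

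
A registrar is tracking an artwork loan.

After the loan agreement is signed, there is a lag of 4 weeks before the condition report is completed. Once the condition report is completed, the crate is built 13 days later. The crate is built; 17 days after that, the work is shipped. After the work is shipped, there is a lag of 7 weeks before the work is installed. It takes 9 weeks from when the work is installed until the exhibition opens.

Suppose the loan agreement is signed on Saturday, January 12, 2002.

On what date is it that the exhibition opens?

The loan agreement is signed: Jan 12, 2002.
The condition report is completed: Jan 12, 2002 + 4 weeks = Feb 9, 2002.
The crate is built: Feb 9, 2002 + 13 days = Feb 22, 2002.
The work is shipped: Feb 22, 2002 + 17 days = Mar 11, 2002.
The work is installed: Mar 11, 2002 + 7 weeks = Apr 29, 2002.
The exhibition opens: Apr 29, 2002 + 9 weeks = Jul 1, 2002.

Monday, July 1, 2002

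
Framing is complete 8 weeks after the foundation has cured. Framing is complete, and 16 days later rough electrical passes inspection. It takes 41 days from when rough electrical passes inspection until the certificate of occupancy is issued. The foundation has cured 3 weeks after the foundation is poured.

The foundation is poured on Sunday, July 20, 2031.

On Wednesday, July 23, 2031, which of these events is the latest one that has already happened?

The foundation is poured: Jul 20, 2031.
The foundation has cured: Jul 20, 2031 + 3 weeks = Aug 10, 2031.
Framing is complete: Aug 10, 2031 + 8 weeks = Oct 5, 2031.
Rough electrical passes inspection: Oct 5, 2031 + 16 days = Oct 21, 2031.
The certificate of occupancy is issued: Oct 21, 2031 + 41 days = Dec 1, 2031.
Jul 23, 2031 falls between when the foundation is poured (Jul 20, 2031) and when the foundation has cured (Aug 10, 2031).

The foundation is poured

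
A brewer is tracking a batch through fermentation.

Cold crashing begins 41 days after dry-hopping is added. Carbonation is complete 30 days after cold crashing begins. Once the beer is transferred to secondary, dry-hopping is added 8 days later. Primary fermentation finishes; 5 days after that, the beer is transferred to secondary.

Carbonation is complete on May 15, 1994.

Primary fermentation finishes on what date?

Carbonation is complete: May 15, 1994.
Cold crashing begins: May 15, 1994 − 30 days = Apr 15, 1994.
Dry-hopping is added: Apr 15, 1994 − 41 days = Mar 5, 1994.
The beer is transferred to secondary: Mar 5, 1994 − 8 days = Feb 25, 1994.
Primary fermentation finishes: Feb 25, 1994 − 5 days = Feb 20, 1994.

February 20, 1994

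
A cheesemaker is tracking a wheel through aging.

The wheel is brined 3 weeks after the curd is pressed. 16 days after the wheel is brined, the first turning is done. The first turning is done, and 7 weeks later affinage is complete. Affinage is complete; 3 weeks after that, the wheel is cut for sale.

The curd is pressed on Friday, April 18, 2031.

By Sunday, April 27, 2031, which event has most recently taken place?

The curd is pressed: Apr 18, 2031.
The wheel is brined: Apr 18, 2031 + 3 weeks = May 9, 2031.
The first turning is done: May 9, 2031 + 16 days = May 25, 2031.
Affinage is complete: May 25, 2031 + 7 weeks = Jul 13, 2031.
The wheel is cut for sale: Jul 13, 2031 + 3 weeks = Aug 3, 2031.
Apr 27, 2031 falls between when the curd is pressed (Apr 18, 2031) and when the wheel is brined (May 9, 2031).

The curd is pressed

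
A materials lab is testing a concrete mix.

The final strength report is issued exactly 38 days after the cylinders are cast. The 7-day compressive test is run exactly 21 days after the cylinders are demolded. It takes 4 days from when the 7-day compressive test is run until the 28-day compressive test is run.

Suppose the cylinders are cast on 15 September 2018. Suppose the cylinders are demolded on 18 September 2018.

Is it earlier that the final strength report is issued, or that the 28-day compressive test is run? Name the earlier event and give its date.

The 28-day compressive test is run — 13 October 2018

The cylinders are cast: Sep 15, 2018.
The final strength report is issued: Sep 15, 2018 + 38 days = Oct 23, 2018.
The cylinders are demolded: Sep 18, 2018.
The 7-day compressive test is run: Sep 18, 2018 + 21 days = Oct 9, 2018.
The 28-day compressive test is run: Oct 9, 2018 + 4 days = Oct 13, 2018.
Comparing: the final strength report is issued on Oct 23, 2018 vs the 28-day compressive test is run on Oct 13, 2018. Earlier: the 28-day compressive test is run.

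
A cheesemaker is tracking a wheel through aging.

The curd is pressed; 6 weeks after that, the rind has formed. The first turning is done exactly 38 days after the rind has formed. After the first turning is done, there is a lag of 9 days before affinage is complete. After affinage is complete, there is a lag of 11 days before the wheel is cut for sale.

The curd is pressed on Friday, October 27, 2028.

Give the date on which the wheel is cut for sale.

The curd is pressed: Oct 27, 2028.
The rind has formed: Oct 27, 2028 + 6 weeks = Dec 8, 2028.
The first turning is done: Dec 8, 2028 + 38 days = Jan 15, 2029.
Affinage is complete: Jan 15, 2029 + 9 days = Jan 24, 2029.
The wheel is cut for sale: Jan 24, 2029 + 11 days = Feb 4, 2029.

Sunday, February 4, 2029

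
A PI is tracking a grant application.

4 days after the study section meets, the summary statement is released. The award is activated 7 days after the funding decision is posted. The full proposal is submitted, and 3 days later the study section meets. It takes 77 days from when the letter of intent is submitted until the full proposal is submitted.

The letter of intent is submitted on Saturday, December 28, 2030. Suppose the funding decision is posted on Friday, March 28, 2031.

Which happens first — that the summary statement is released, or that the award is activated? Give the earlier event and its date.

The letter of intent is submitted: Dec 28, 2030.
The full proposal is submitted: Dec 28, 2030 + 77 days = Mar 15, 2031.
The study section meets: Mar 15, 2031 + 3 days = Mar 18, 2031.
The summary statement is released: Mar 18, 2031 + 4 days = Mar 22, 2031.
The funding decision is posted: Mar 28, 2031.
The award is activated: Mar 28, 2031 + 7 days = Apr 4, 2031.
Comparing: the summary statement is released on Mar 22, 2031 vs the award is activated on Apr 4, 2031. Earlier: the summary statement is released.

The summary statement is released — Saturday, March 22, 2031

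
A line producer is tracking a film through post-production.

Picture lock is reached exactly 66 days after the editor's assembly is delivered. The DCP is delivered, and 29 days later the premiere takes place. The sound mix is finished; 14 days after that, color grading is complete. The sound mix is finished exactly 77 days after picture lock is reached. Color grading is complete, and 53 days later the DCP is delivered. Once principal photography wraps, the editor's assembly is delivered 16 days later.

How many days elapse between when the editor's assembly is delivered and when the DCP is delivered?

210 days

Causal path: the editor's assembly is delivered → picture lock is reached → the sound mix is finished → color grading is complete → the DCP is delivered.
Total delay along the path: 66 + 77 + 14 + 53 = 210 days.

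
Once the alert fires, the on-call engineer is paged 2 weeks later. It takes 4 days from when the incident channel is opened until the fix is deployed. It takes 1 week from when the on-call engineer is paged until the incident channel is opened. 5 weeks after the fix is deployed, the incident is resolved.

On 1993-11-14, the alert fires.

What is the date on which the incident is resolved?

The alert fires: Nov 14, 1993.
The on-call engineer is paged: Nov 14, 1993 + 2 weeks = Nov 28, 1993.
The incident channel is opened: Nov 28, 1993 + 1 week = Dec 5, 1993.
The fix is deployed: Dec 5, 1993 + 4 days = Dec 9, 1993.
The incident is resolved: Dec 9, 1993 + 5 weeks = Jan 13, 1994.

1994-01-13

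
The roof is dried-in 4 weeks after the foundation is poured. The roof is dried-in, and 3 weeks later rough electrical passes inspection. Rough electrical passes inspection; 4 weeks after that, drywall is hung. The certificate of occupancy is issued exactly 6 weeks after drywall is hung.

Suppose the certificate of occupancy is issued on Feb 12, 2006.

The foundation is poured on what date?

The certificate of occupancy is issued: Feb 12, 2006.
Drywall is hung: Feb 12, 2006 − 6 weeks = Jan 1, 2006.
Rough electrical passes inspection: Jan 1, 2006 − 4 weeks = Dec 4, 2005.
The roof is dried-in: Dec 4, 2005 − 3 weeks = Nov 13, 2005.
The foundation is poured: Nov 13, 2005 − 4 weeks = Oct 16, 2005.

Oct 16, 2005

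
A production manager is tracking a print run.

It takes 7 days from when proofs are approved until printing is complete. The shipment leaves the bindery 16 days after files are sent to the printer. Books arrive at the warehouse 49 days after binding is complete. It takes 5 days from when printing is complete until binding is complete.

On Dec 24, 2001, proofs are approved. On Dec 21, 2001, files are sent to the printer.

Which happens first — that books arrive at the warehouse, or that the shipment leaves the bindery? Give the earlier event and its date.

The shipment leaves the bindery — Jan 6, 2002

Proofs are approved: Dec 24, 2001.
Printing is complete: Dec 24, 2001 + 7 days = Dec 31, 2001.
Binding is complete: Dec 31, 2001 + 5 days = Jan 5, 2002.
Books arrive at the warehouse: Jan 5, 2002 + 49 days = Feb 23, 2002.
Files are sent to the printer: Dec 21, 2001.
The shipment leaves the bindery: Dec 21, 2001 + 16 days = Jan 6, 2002.
Comparing: books arrive at the warehouse on Feb 23, 2002 vs the shipment leaves the bindery on Jan 6, 2002. Earlier: the shipment leaves the bindery.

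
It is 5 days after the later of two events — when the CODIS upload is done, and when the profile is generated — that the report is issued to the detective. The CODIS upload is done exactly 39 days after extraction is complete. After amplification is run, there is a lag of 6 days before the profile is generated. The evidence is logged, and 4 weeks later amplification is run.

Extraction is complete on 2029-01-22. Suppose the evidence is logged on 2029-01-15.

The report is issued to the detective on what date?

Extraction is complete: Jan 22, 2029.
The CODIS upload is done: Jan 22, 2029 + 39 days = Mar 2, 2029.
The evidence is logged: Jan 15, 2029.
Amplification is run: Jan 15, 2029 + 4 weeks = Feb 12, 2029.
The profile is generated: Feb 12, 2029 + 6 days = Feb 18, 2029.
Both prerequisites met — the CODIS upload is done (Mar 2, 2029), the profile is generated (Feb 18, 2029); the later is Mar 2, 2029.
The report is issued to the detective: Mar 2, 2029 + 5 days = Mar 7, 2029.

2029-03-07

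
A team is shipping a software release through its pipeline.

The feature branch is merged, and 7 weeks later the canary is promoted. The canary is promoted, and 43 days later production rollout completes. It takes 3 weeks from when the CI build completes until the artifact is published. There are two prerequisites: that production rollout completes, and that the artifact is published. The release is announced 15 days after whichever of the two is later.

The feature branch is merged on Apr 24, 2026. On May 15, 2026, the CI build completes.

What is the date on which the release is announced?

The feature branch is merged: Apr 24, 2026.
The canary is promoted: Apr 24, 2026 + 7 weeks = Jun 12, 2026.
Production rollout completes: Jun 12, 2026 + 43 days = Jul 25, 2026.
The CI build completes: May 15, 2026.
The artifact is published: May 15, 2026 + 3 weeks = Jun 5, 2026.
Both prerequisites met — production rollout completes (Jul 25, 2026), the artifact is published (Jun 5, 2026); the later is Jul 25, 2026.
The release is announced: Jul 25, 2026 + 15 days = Aug 9, 2026.

Aug 9, 2026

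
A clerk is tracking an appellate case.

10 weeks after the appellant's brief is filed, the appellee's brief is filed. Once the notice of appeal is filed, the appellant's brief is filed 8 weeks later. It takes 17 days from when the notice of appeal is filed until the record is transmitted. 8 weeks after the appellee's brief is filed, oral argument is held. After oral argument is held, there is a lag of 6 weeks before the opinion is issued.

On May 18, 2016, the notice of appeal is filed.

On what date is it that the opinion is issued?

Dec 28, 2016

The notice of appeal is filed: May 18, 2016.
The appellant's brief is filed: May 18, 2016 + 8 weeks = Jul 13, 2016.
The appellee's brief is filed: Jul 13, 2016 + 10 weeks = Sep 21, 2016.
Oral argument is held: Sep 21, 2016 + 8 weeks = Nov 16, 2016.
The opinion is issued: Nov 16, 2016 + 6 weeks = Dec 28, 2016.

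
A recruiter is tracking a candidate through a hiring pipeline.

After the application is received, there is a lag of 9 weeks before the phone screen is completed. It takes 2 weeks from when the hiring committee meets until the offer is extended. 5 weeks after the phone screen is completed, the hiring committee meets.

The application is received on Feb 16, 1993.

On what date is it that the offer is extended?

The application is received: Feb 16, 1993.
The phone screen is completed: Feb 16, 1993 + 9 weeks = Apr 20, 1993.
The hiring committee meets: Apr 20, 1993 + 5 weeks = May 25, 1993.
The offer is extended: May 25, 1993 + 2 weeks = Jun 8, 1993.

Jun 8, 1993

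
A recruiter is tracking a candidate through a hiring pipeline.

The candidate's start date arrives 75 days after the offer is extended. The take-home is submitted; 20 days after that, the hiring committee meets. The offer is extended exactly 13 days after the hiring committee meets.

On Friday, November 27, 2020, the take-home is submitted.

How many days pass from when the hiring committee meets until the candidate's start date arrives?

Causal path: the hiring committee meets → the offer is extended → the candidate's start date arrives.
Total delay along the path: 13 + 75 = 88 days.

88 days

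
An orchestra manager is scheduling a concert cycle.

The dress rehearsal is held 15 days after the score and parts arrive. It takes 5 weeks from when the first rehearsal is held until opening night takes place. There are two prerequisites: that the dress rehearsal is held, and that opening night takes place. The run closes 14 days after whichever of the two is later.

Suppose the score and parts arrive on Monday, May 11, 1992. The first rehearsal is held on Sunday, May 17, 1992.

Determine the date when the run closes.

Sunday, July 5, 1992

The score and parts arrive: May 11, 1992.
The dress rehearsal is held: May 11, 1992 + 15 days = May 26, 1992.
The first rehearsal is held: May 17, 1992.
Opening night takes place: May 17, 1992 + 5 weeks = Jun 21, 1992.
Both prerequisites met — the dress rehearsal is held (May 26, 1992), opening night takes place (Jun 21, 1992); the later is Jun 21, 1992.
The run closes: Jun 21, 1992 + 14 days = Jul 5, 1992.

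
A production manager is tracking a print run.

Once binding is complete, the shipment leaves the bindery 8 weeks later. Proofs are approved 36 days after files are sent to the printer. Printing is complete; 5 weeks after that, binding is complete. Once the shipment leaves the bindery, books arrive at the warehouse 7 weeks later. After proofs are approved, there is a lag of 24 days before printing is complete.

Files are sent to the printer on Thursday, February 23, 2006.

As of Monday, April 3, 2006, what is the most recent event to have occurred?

Proofs are approved

Files are sent to the printer: Feb 23, 2006.
Proofs are approved: Feb 23, 2006 + 36 days = Mar 31, 2006.
Printing is complete: Mar 31, 2006 + 24 days = Apr 24, 2006.
Binding is complete: Apr 24, 2006 + 5 weeks = May 29, 2006.
The shipment leaves the bindery: May 29, 2006 + 8 weeks = Jul 24, 2006.
Books arrive at the warehouse: Jul 24, 2006 + 7 weeks = Sep 11, 2006.
Apr 3, 2006 falls between when proofs are approved (Mar 31, 2006) and when printing is complete (Apr 24, 2006).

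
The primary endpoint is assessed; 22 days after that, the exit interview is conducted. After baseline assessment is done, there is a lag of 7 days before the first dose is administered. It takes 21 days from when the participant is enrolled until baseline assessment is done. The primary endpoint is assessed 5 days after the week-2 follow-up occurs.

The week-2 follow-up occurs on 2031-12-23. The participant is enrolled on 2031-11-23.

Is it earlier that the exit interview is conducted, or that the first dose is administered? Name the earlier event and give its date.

The first dose is administered — 2031-12-21

The week-2 follow-up occurs: Dec 23, 2031.
The primary endpoint is assessed: Dec 23, 2031 + 5 days = Dec 28, 2031.
The exit interview is conducted: Dec 28, 2031 + 22 days = Jan 19, 2032.
The participant is enrolled: Nov 23, 2031.
Baseline assessment is done: Nov 23, 2031 + 21 days = Dec 14, 2031.
The first dose is administered: Dec 14, 2031 + 7 days = Dec 21, 2031.
Comparing: the exit interview is conducted on Jan 19, 2032 vs the first dose is administered on Dec 21, 2031. Earlier: the first dose is administered.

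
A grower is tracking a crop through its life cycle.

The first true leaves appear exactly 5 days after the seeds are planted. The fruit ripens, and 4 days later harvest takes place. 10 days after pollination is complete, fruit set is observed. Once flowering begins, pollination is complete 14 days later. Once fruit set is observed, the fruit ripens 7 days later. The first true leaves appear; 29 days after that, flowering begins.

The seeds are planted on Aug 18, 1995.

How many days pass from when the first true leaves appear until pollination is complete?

43 days

Causal path: the first true leaves appear → flowering begins → pollination is complete.
Total delay along the path: 29 + 14 = 43 days.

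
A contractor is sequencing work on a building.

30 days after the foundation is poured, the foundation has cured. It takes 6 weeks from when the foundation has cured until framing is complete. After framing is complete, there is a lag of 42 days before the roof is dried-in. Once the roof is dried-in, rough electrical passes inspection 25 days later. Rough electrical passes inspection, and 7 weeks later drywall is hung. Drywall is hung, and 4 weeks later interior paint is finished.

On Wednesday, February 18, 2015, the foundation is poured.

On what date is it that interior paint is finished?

The foundation is poured: Feb 18, 2015.
The foundation has cured: Feb 18, 2015 + 30 days = Mar 20, 2015.
Framing is complete: Mar 20, 2015 + 6 weeks = May 1, 2015.
The roof is dried-in: May 1, 2015 + 42 days = Jun 12, 2015.
Rough electrical passes inspection: Jun 12, 2015 + 25 days = Jul 7, 2015.
Drywall is hung: Jul 7, 2015 + 7 weeks = Aug 25, 2015.
Interior paint is finished: Aug 25, 2015 + 4 weeks = Sep 22, 2015.

Tuesday, September 22, 2015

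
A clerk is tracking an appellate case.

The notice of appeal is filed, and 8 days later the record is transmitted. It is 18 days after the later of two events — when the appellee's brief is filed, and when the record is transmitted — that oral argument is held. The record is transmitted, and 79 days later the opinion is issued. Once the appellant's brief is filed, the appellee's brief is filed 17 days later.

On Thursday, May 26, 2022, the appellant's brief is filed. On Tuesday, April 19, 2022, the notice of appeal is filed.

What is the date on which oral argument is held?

The appellant's brief is filed: May 26, 2022.
The appellee's brief is filed: May 26, 2022 + 17 days = Jun 12, 2022.
The notice of appeal is filed: Apr 19, 2022.
The record is transmitted: Apr 19, 2022 + 8 days = Apr 27, 2022.
Both prerequisites met — the appellee's brief is filed (Jun 12, 2022), the record is transmitted (Apr 27, 2022); the later is Jun 12, 2022.
Oral argument is held: Jun 12, 2022 + 18 days = Jun 30, 2022.

Thursday, June 30, 2022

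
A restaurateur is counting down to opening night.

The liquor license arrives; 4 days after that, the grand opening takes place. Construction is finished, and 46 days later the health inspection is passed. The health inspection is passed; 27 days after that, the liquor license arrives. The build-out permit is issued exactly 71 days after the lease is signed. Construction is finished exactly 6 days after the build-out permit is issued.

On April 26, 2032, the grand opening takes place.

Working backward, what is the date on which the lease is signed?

The grand opening takes place: Apr 26, 2032.
The liquor license arrives: Apr 26, 2032 − 4 days = Apr 22, 2032.
The health inspection is passed: Apr 22, 2032 − 27 days = Mar 26, 2032.
Construction is finished: Mar 26, 2032 − 46 days = Feb 9, 2032.
The build-out permit is issued: Feb 9, 2032 − 6 days = Feb 3, 2032.
The lease is signed: Feb 3, 2032 − 71 days = Nov 24, 2031.

November 24, 2031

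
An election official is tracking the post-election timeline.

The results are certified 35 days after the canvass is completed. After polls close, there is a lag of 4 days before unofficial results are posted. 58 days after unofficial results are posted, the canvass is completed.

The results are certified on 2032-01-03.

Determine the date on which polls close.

2031-09-28

The results are certified: Jan 3, 2032.
The canvass is completed: Jan 3, 2032 − 35 days = Nov 29, 2031.
Unofficial results are posted: Nov 29, 2031 − 58 days = Oct 2, 2031.
Polls close: Oct 2, 2031 − 4 days = Sep 28, 2031.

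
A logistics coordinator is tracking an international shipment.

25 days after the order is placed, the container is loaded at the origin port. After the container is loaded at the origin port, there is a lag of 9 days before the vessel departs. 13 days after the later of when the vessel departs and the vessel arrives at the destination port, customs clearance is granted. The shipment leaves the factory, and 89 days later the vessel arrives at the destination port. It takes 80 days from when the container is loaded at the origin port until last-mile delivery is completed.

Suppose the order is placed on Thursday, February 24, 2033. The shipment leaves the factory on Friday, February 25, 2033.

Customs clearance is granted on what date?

Tuesday, June 7, 2033

The order is placed: Feb 24, 2033.
The container is loaded at the origin port: Feb 24, 2033 + 25 days = Mar 21, 2033.
The vessel departs: Mar 21, 2033 + 9 days = Mar 30, 2033.
The shipment leaves the factory: Feb 25, 2033.
The vessel arrives at the destination port: Feb 25, 2033 + 89 days = May 25, 2033.
Both prerequisites met — the vessel departs (Mar 30, 2033), the vessel arrives at the destination port (May 25, 2033); the later is May 25, 2033.
Customs clearance is granted: May 25, 2033 + 13 days = Jun 7, 2033.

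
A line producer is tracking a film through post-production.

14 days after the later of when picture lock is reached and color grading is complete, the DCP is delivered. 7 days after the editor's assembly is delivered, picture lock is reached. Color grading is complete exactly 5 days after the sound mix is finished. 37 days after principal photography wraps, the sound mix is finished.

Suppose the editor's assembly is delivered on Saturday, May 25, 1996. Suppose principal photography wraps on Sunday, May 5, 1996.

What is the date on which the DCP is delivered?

Sunday, June 30, 1996

The editor's assembly is delivered: May 25, 1996.
Picture lock is reached: May 25, 1996 + 7 days = Jun 1, 1996.
Principal photography wraps: May 5, 1996.
The sound mix is finished: May 5, 1996 + 37 days = Jun 11, 1996.
Color grading is complete: Jun 11, 1996 + 5 days = Jun 16, 1996.
Both prerequisites met — picture lock is reached (Jun 1, 1996), color grading is complete (Jun 16, 1996); the later is Jun 16, 1996.
The DCP is delivered: Jun 16, 1996 + 14 days = Jun 30, 1996.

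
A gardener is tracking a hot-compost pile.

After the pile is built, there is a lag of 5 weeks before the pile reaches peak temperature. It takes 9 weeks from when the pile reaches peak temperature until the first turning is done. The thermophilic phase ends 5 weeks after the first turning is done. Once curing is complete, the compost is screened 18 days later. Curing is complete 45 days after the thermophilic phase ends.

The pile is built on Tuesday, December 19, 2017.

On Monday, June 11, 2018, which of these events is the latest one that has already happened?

The pile is built: Dec 19, 2017.
The pile reaches peak temperature: Dec 19, 2017 + 5 weeks = Jan 23, 2018.
The first turning is done: Jan 23, 2018 + 9 weeks = Mar 27, 2018.
The thermophilic phase ends: Mar 27, 2018 + 5 weeks = May 1, 2018.
Curing is complete: May 1, 2018 + 45 days = Jun 15, 2018.
The compost is screened: Jun 15, 2018 + 18 days = Jul 3, 2018.
Jun 11, 2018 falls between when the thermophilic phase ends (May 1, 2018) and when curing is complete (Jun 15, 2018).

The thermophilic phase ends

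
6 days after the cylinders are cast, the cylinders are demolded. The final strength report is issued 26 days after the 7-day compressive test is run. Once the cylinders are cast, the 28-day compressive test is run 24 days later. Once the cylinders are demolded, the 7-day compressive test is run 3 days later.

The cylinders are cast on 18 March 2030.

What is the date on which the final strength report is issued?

The cylinders are cast: Mar 18, 2030.
The cylinders are demolded: Mar 18, 2030 + 6 days = Mar 24, 2030.
The 7-day compressive test is run: Mar 24, 2030 + 3 days = Mar 27, 2030.
The final strength report is issued: Mar 27, 2030 + 26 days = Apr 22, 2030.

22 April 2030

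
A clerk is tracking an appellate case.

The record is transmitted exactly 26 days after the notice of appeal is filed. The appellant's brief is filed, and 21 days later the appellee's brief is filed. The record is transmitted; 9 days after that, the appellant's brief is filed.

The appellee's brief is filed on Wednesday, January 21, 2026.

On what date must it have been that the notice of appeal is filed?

Wednesday, November 26, 2025

The appellee's brief is filed: Jan 21, 2026.
The appellant's brief is filed: Jan 21, 2026 − 21 days = Dec 31, 2025.
The record is transmitted: Dec 31, 2025 − 9 days = Dec 22, 2025.
The notice of appeal is filed: Dec 22, 2025 − 26 days = Nov 26, 2025.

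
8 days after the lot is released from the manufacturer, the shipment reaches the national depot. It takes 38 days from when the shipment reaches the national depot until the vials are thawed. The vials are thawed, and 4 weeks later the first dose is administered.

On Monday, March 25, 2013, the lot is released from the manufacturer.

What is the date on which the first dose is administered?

The lot is released from the manufacturer: Mar 25, 2013.
The shipment reaches the national depot: Mar 25, 2013 + 8 days = Apr 2, 2013.
The vials are thawed: Apr 2, 2013 + 38 days = May 10, 2013.
The first dose is administered: May 10, 2013 + 4 weeks = Jun 7, 2013.

Friday, June 7, 2013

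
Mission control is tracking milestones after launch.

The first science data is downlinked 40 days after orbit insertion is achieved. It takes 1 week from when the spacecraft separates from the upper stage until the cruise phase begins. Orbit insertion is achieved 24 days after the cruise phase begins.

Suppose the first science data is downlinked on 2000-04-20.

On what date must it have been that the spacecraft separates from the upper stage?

2000-02-09

The first science data is downlinked: Apr 20, 2000.
Orbit insertion is achieved: Apr 20, 2000 − 40 days = Mar 11, 2000.
The cruise phase begins: Mar 11, 2000 − 24 days = Feb 16, 2000.
The spacecraft separates from the upper stage: Feb 16, 2000 − 1 week = Feb 9, 2000.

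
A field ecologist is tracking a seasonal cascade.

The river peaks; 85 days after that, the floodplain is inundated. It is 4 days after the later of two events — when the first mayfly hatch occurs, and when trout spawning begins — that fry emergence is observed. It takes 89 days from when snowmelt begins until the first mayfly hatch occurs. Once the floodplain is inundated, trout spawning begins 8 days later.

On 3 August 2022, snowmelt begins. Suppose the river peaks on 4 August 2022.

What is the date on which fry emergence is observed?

9 November 2022

Snowmelt begins: Aug 3, 2022.
The first mayfly hatch occurs: Aug 3, 2022 + 89 days = Oct 31, 2022.
The river peaks: Aug 4, 2022.
The floodplain is inundated: Aug 4, 2022 + 85 days = Oct 28, 2022.
Trout spawning begins: Oct 28, 2022 + 8 days = Nov 5, 2022.
Both prerequisites met — the first mayfly hatch occurs (Oct 31, 2022), trout spawning begins (Nov 5, 2022); the later is Nov 5, 2022.
Fry emergence is observed: Nov 5, 2022 + 4 days = Nov 9, 2022.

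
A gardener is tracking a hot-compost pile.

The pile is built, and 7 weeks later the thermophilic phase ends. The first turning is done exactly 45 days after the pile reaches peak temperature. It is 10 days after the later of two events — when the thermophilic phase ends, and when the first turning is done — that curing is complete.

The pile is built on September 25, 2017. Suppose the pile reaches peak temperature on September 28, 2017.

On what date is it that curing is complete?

November 23, 2017

The pile is built: Sep 25, 2017.
The thermophilic phase ends: Sep 25, 2017 + 7 weeks = Nov 13, 2017.
The pile reaches peak temperature: Sep 28, 2017.
The first turning is done: Sep 28, 2017 + 45 days = Nov 12, 2017.
Both prerequisites met — the thermophilic phase ends (Nov 13, 2017), the first turning is done (Nov 12, 2017); the later is Nov 13, 2017.
Curing is complete: Nov 13, 2017 + 10 days = Nov 23, 2017.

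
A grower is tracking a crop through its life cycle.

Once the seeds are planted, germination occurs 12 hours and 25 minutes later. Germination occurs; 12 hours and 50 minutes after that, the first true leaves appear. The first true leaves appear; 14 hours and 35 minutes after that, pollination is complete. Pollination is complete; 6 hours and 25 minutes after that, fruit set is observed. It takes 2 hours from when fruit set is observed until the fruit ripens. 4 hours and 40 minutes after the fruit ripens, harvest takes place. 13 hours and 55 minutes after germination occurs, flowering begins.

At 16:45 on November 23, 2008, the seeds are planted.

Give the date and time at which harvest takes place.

The seeds are planted: 16:45 Nov 23, 2008.
Germination occurs: 16:45 Nov 23, 2008 + 12h25m = 05:10 Nov 24, 2008.
The first true leaves appear: 05:10 Nov 24, 2008 + 12h50m = 18:00 Nov 24, 2008.
Pollination is complete: 18:00 Nov 24, 2008 + 14h35m = 08:35 Nov 25, 2008.
Fruit set is observed: 08:35 Nov 25, 2008 + 6h25m = 15:00 Nov 25, 2008.
The fruit ripens: 15:00 Nov 25, 2008 + 2h = 17:00 Nov 25, 2008.
Harvest takes place: 17:00 Nov 25, 2008 + 4h40m = 21:40 Nov 25, 2008.

21:40 on November 25, 2008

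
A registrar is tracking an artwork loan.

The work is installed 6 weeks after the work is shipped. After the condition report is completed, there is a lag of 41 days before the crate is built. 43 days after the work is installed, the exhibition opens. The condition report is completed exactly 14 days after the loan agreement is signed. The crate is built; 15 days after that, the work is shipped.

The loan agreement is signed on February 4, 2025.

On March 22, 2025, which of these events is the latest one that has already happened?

The loan agreement is signed: Feb 4, 2025.
The condition report is completed: Feb 4, 2025 + 14 days = Feb 18, 2025.
The crate is built: Feb 18, 2025 + 41 days = Mar 31, 2025.
The work is shipped: Mar 31, 2025 + 15 days = Apr 15, 2025.
The work is installed: Apr 15, 2025 + 6 weeks = May 27, 2025.
The exhibition opens: May 27, 2025 + 43 days = Jul 9, 2025.
Mar 22, 2025 falls between when the condition report is completed (Feb 18, 2025) and when the crate is built (Mar 31, 2025).

The condition report is completed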